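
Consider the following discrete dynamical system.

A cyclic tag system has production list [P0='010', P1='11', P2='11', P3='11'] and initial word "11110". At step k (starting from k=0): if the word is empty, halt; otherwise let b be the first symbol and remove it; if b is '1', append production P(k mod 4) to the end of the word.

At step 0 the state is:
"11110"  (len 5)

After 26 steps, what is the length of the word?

24

t=0: "11110"  (len 5)
t=1: "1110010"  (len 7)
t=2: "11001011"  (len 8)
t=3: "100101111"  (len 9)
t=4: "0010111111"  (len 10)
t=5: "010111111"  (len 9)
t=6: "10111111"  (len 8)
t=7: "011111111"  (len 9)
t=8: "11111111"  (len 8)
t=9: "1111111010"  (len 10)
t=10: "11111101011"  (len 11)
t=11: "111110101111"  (len 12)
t=12: "1111010111111"  (len 13)
t=13: "111010111111010"  (len 15)
t=14: "1101011111101011"  (len 16)
t=15: "10101111110101111"  (len 17)
t=16: "010111111010111111"  (len 18)
t=17: "10111111010111111"  (len 17)
t=18: "011111101011111111"  (len 18)
t=19: "11111101011111111"  (len 17)
t=20: "111110101111111111"  (len 18)
t=21: "11110101111111111010"  (len 20)
t=22: "111010111111111101011"  (len 21)
t=23: "1101011111111110101111"  (len 22)
t=24: "10101111111111010111111"  (len 23)
t=25: "0101111111111010111111010"  (len 25)
t=26: "101111111111010111111010"  (len 24)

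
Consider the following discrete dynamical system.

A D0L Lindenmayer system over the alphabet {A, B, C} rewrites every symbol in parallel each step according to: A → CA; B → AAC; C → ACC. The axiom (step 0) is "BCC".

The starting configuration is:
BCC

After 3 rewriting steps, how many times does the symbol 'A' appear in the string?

23

step 0: BCC
step 1: AACACCACC
step 2: CACAACCCAACCACCCAACCACC
step 3: ACCCAACCCACAACCACCACCCACAACCACCCAACCACCACCCACAACCACCCAACCACC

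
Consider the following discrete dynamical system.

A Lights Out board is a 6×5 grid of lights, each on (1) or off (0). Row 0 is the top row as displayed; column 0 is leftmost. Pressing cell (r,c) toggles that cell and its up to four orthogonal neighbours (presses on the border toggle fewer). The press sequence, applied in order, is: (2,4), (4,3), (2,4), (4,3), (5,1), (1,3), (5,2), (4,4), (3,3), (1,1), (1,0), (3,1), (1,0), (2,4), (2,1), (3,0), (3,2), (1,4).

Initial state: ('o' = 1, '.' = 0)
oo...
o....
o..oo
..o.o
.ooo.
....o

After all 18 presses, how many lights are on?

step 0: oo...
o....
o..oo
..o.o
.ooo.
....o
step 1: oo...
o...o
o....
..o..
.ooo.
....o
step 2: oo...
o...o
o....
..oo.
.o..o
...oo
step 3: oo...
o....
o..oo
..ooo
.o..o
...oo
step 4: oo...
o....
o..oo
..o.o
.ooo.
....o
step 5: oo...
o....
o..oo
..o.o
..oo.
ooo.o
step 6: oo.o.
o.ooo
o...o
..o.o
..oo.
ooo.o
step 7: oo.o.
o.ooo
o...o
..o.o
...o.
o..oo
step 8: oo.o.
o.ooo
o...o
..o..
....o
o..o.
step 9: oo.o.
o.ooo
o..oo
...oo
...oo
o..o.
step 10: o..o.
.o.oo
oo.oo
...oo
...oo
o..o.
step 11: ...o.
o..oo
.o.oo
...oo
...oo
o..o.
step 12: ...o.
o..oo
...oo
ooooo
.o.oo
o..o.
step 13: o..o.
.o.oo
o..oo
ooooo
.o.oo
o..o.
step 14: o..o.
.o.o.
o....
oooo.
.o.oo
o..o.
step 15: o..o.
...o.
.oo..
o.oo.
.o.oo
o..o.
step 16: o..o.
...o.
ooo..
.ooo.
oo.oo
o..o.
step 17: o..o.
...o.
oo...
.....
ooooo
o..o.
step 18: o..oo
....o
oo..o
.....
ooooo
o..o.

14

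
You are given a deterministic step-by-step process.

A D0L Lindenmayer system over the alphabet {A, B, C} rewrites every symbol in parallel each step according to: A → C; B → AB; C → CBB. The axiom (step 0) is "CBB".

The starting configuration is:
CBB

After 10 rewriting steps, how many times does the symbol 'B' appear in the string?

1638

0) CBB
1) CBBABAB
2) CBBABABCABCAB
3) CBBABABCABCABCBBCABCBBCAB
4) CBBABABCABCABCBBCABCBBCABCBBABABCBBCABCBBABABCBBCAB
5) CBBABABCABCABCBBCABCBBCABCBBABABCBBCABCBBABABCBBCABCBBABABCABCABCBBABABCBBCABCBBABABCABCABCBBABABCBBCAB
6) CBBABABCABCABCBBCABCBBCABCBBABABCBBCABCBBABABCBBCABCBBABAB…BCBBCABCBBABABCABCABCBBCABCBBCABCBBABABCABCABCBBABABCBBCAB  (len 205)
7) CBBABABCABCABCBBCABCBBCABCBBABABCBBCABCBBABABCBBCABCBBABAB…BCBBCABCBBABABCABCABCBBCABCBBCABCBBABABCABCABCBBABABCBBCAB  (len 409)
8) CBBABABCABCABCBBCABCBBCABCBBABABCBBCABCBBABABCBBCABCBBABAB…BCBBCABCBBABABCABCABCBBCABCBBCABCBBABABCABCABCBBABABCBBCAB  (len 819)
9) CBBABABCABCABCBBCABCBBCABCBBABABCBBCABCBBABABCBBCABCBBABAB…BCBBCABCBBABABCABCABCBBCABCBBCABCBBABABCABCABCBBABABCBBCAB  (len 1639)
10) CBBABABCABCABCBBCABCBBCABCBBABABCBBCABCBBABABCBBCABCBBABAB…BCBBCABCBBABABCABCABCBBCABCBBCABCBBABABCABCABCBBABABCBBCAB  (len 3277)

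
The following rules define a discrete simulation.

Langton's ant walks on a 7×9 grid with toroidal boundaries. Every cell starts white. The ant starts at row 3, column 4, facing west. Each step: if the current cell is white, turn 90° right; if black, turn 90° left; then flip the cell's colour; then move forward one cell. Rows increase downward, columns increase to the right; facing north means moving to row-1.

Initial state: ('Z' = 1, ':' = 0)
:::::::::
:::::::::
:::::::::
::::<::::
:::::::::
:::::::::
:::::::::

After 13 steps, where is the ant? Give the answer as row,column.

k=0  :::::::::
:::::::::
:::::::::
::::<::::
:::::::::
:::::::::
:::::::::
k=1  :::::::::
:::::::::
::::^::::
::::Z::::
:::::::::
:::::::::
:::::::::
k=2  :::::::::
:::::::::
::::Z>:::
::::Z::::
:::::::::
:::::::::
:::::::::
k=3  :::::::::
:::::::::
::::ZZ:::
::::Zv:::
:::::::::
:::::::::
:::::::::
k=4  :::::::::
:::::::::
::::ZZ:::
::::<Z:::
:::::::::
:::::::::
:::::::::
k=5  :::::::::
:::::::::
::::ZZ:::
:::::Z:::
::::v::::
:::::::::
:::::::::
k=6  :::::::::
:::::::::
::::ZZ:::
:::::Z:::
:::<Z::::
:::::::::
:::::::::
k=7  :::::::::
:::::::::
::::ZZ:::
:::^:Z:::
:::ZZ::::
:::::::::
:::::::::
k=8  :::::::::
:::::::::
::::ZZ:::
:::Z>Z:::
:::ZZ::::
:::::::::
:::::::::
k=9  :::::::::
:::::::::
::::ZZ:::
:::ZZZ:::
:::Zv::::
:::::::::
:::::::::
k=10  :::::::::
:::::::::
::::ZZ:::
:::ZZZ:::
:::Z:>:::
:::::::::
:::::::::
k=11  :::::::::
:::::::::
::::ZZ:::
:::ZZZ:::
:::Z:Z:::
:::::v:::
:::::::::
k=12  :::::::::
:::::::::
::::ZZ:::
:::ZZZ:::
:::Z:Z:::
::::<Z:::
:::::::::
k=13  :::::::::
:::::::::
::::ZZ:::
:::ZZZ:::
:::Z^Z:::
::::ZZ:::
:::::::::

4,4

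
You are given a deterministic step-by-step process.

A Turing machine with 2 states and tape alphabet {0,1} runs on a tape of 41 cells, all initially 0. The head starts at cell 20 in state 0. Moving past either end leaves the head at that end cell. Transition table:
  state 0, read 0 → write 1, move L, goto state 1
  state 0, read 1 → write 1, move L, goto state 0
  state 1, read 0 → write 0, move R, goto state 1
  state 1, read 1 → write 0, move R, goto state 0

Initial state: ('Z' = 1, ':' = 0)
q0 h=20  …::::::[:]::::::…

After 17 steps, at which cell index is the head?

[0] q0 h=20  …::::::[:]::::::…
[1] q1 h=19  …::::::[:]Z:::::…
[2] q1 h=20  …::::::[Z]::::::…
[3] q0 h=21  …::::::[:]::::::…
[4] q1 h=20  …::::::[:]Z:::::…
[5] q1 h=21  …::::::[Z]::::::…
[6] q0 h=22  …::::::[:]::::::…
[7] q1 h=21  …::::::[:]Z:::::…
[8] q1 h=22  …::::::[Z]::::::…
[9] q0 h=23  …::::::[:]::::::…
[10] q1 h=22  …::::::[:]Z:::::…
[11] q1 h=23  …::::::[Z]::::::…
[12] q0 h=24  …::::::[:]::::::…
[13] q1 h=23  …::::::[:]Z:::::…
[14] q1 h=24  …::::::[Z]::::::…
[15] q0 h=25  …::::::[:]::::::…
[16] q1 h=24  …::::::[:]Z:::::…
[17] q1 h=25  …::::::[Z]::::::…

25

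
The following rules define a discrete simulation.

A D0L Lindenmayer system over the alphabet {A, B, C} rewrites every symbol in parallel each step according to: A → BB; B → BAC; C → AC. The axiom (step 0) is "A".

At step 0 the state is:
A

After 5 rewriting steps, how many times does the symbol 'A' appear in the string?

[0] A
[1] BB
[2] BACBAC
[3] BACBBACBACBBAC
[4] BACBBACBACBACBBACBACBBACBACBACBBAC
[5] BACBBACBACBACBBACBACBBACBACBBACBACBACBBACBACBBACBACBACBBACBACBBACBACBBACBACBACBBAC

24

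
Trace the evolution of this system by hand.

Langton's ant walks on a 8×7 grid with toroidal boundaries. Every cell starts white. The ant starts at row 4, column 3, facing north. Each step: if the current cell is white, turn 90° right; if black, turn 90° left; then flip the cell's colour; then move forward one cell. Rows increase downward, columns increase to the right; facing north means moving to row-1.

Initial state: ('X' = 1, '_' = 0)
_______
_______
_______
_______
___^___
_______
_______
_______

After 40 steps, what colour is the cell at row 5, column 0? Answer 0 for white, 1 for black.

1

k=0  _______
_______
_______
_______
___^___
_______
_______
_______
k=1  _______
_______
_______
_______
___X>__
_______
_______
_______
k=2  _______
_______
_______
_______
___XX__
____v__
_______
_______
k=3  _______
_______
_______
_______
___XX__
___<X__
_______
_______
k=4  _______
_______
_______
_______
___^X__
___XX__
_______
_______
k=5  _______
_______
_______
_______
__<_X__
___XX__
_______
_______
k=6  _______
_______
_______
__^____
__X_X__
___XX__
_______
_______
k=7  _______
_______
_______
__X>___
__X_X__
___XX__
_______
_______
k=8  _______
_______
_______
__XX___
__XvX__
___XX__
_______
_______
k=9  _______
_______
_______
__XX___
__<XX__
___XX__
_______
_______
k=10  _______
_______
_______
__XX___
___XX__
__vXX__
_______
_______
k=11  _______
_______
_______
__XX___
___XX__
_<XXX__
_______
_______
k=12  _______
_______
_______
__XX___
_^_XX__
_XXXX__
_______
_______
k=13  _______
_______
_______
__XX___
_X>XX__
_XXXX__
_______
_______
k=14  _______
_______
_______
__XX___
_XXXX__
_XvXX__
_______
_______
k=15  _______
_______
_______
__XX___
_XXXX__
_X_>X__
_______
_______
k=16  _______
_______
_______
__XX___
_XX^X__
_X__X__
_______
_______
k=17  _______
_______
_______
__XX___
_X<_X__
_X__X__
_______
_______
k=18  _______
_______
_______
__XX___
_X__X__
_Xv_X__
_______
_______
k=19  _______
_______
_______
__XX___
_X__X__
_<X_X__
_______
_______
k=20  _______
_______
_______
__XX___
_X__X__
__X_X__
_v_____
_______
k=21  _______
_______
_______
__XX___
_X__X__
__X_X__
<X_____
_______
k=22  _______
_______
_______
__XX___
_X__X__
^_X_X__
XX_____
_______
k=23  _______
_______
_______
__XX___
_X__X__
X>X_X__
XX_____
_______
k=24  _______
_______
_______
__XX___
_X__X__
XXX_X__
Xv_____
_______
k=25  _______
_______
_______
__XX___
_X__X__
XXX_X__
X_>____
_______
k=26  _______
_______
_______
__XX___
_X__X__
XXX_X__
X_X____
__v____
k=27  _______
_______
_______
__XX___
_X__X__
XXX_X__
X_X____
_<X____
k=28  _______
_______
_______
__XX___
_X__X__
XXX_X__
X^X____
_XX____
k=29  _______
_______
_______
__XX___
_X__X__
XXX_X__
XX>____
_XX____
k=30  _______
_______
_______
__XX___
_X__X__
XX^_X__
XX_____
_XX____
k=31  _______
_______
_______
__XX___
_X__X__
X<__X__
XX_____
_XX____
k=32  _______
_______
_______
__XX___
_X__X__
X___X__
Xv_____
_XX____
k=33  _______
_______
_______
__XX___
_X__X__
X___X__
X_>____
_XX____
k=34  _______
_______
_______
__XX___
_X__X__
X___X__
X_X____
_Xv____
k=35  _______
_______
_______
__XX___
_X__X__
X___X__
X_X____
_X_>___
k=36  ___v___
_______
_______
__XX___
_X__X__
X___X__
X_X____
_X_X___
k=37  __<X___
_______
_______
__XX___
_X__X__
X___X__
X_X____
_X_X___
k=38  __XX___
_______
_______
__XX___
_X__X__
X___X__
X_X____
_X^X___
k=39  __XX___
_______
_______
__XX___
_X__X__
X___X__
X_X____
_XX>___
k=40  __XX___
_______
_______
__XX___
_X__X__
X___X__
X_X^___
_XX____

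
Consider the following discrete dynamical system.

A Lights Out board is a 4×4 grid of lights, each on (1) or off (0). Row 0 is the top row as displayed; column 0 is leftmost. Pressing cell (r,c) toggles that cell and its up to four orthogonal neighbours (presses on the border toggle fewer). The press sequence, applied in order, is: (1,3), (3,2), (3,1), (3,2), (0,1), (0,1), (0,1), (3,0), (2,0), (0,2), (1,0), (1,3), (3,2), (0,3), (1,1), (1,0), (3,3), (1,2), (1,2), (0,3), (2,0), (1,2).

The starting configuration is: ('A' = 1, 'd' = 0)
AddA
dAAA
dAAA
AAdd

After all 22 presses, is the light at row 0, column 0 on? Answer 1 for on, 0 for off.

0

[0] AddA
dAAA
dAAA
AAdd
[1] Addd
dAdd
dAAd
AAdd
[2] Addd
dAdd
dAdd
AdAA
[3] Addd
dAdd
dddd
dAdA
[4] Addd
dAdd
ddAd
ddAd
[5] dAAd
dddd
ddAd
ddAd
[6] Addd
dAdd
ddAd
ddAd
[7] dAAd
dddd
ddAd
ddAd
[8] dAAd
dddd
AdAd
AAAd
[9] dAAd
Addd
dAAd
dAAd
[10] dddA
AdAd
dAAd
dAAd
[11] AddA
dAAd
AAAd
dAAd
[12] Addd
dAdA
AAAA
dAAd
[13] Addd
dAdA
AAdA
dddA
[14] AdAA
dAdd
AAdA
dddA
[15] AAAA
AdAd
AddA
dddA
[16] dAAA
dAAd
dddA
dddA
[17] dAAA
dAAd
dddd
ddAd
[18] dAdA
dddA
ddAd
ddAd
[19] dAAA
dAAd
dddd
ddAd
[20] dAdd
dAAA
dddd
ddAd
[21] dAdd
AAAA
AAdd
AdAd
[22] dAAd
Addd
AAAd
AdAd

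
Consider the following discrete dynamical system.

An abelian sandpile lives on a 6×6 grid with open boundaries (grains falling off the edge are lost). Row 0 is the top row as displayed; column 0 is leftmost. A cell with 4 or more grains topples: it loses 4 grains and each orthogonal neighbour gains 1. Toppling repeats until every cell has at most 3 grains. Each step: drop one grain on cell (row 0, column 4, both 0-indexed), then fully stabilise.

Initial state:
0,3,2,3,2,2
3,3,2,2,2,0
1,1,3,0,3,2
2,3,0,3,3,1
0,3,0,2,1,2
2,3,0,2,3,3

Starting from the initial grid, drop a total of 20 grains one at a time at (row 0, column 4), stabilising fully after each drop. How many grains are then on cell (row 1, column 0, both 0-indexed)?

0

k=0  0,3,2,3,2,2
3,3,2,2,2,0
1,1,3,0,3,2
2,3,0,3,3,1
0,3,0,2,1,2
2,3,0,2,3,3
k=1  0,3,2,3,3,2
3,3,2,2,2,0
1,1,3,0,3,2
2,3,0,3,3,1
0,3,0,2,1,2
2,3,0,2,3,3
k=2  0,3,3,0,1,3
3,3,2,3,3,0
1,1,3,0,3,2
2,3,0,3,3,1
0,3,0,2,1,2
2,3,0,2,3,3
k=3  0,3,3,0,2,3
3,3,2,3,3,0
1,1,3,0,3,2
2,3,0,3,3,1
0,3,0,2,1,2
2,3,0,2,3,3
k=4  0,3,3,0,3,3
3,3,2,3,3,0
1,1,3,0,3,2
2,3,0,3,3,1
0,3,0,2,1,2
2,3,0,2,3,3
k=5  0,3,3,2,2,0
3,3,3,0,2,2
1,1,3,3,1,3
2,3,1,0,1,2
0,3,0,3,2,2
2,3,0,2,3,3
k=6  0,3,3,2,3,0
3,3,3,0,2,2
1,1,3,3,1,3
2,3,1,0,1,2
0,3,0,3,2,2
2,3,0,2,3,3
k=7  0,3,3,3,0,1
3,3,3,0,3,2
1,1,3,3,1,3
2,3,1,0,1,2
0,3,0,3,2,2
2,3,0,2,3,3
k=8  0,3,3,3,1,1
3,3,3,0,3,2
1,1,3,3,1,3
2,3,1,0,1,2
0,3,0,3,2,2
2,3,0,2,3,3
k=9  0,3,3,3,2,1
3,3,3,0,3,2
1,1,3,3,1,3
2,3,1,0,1,2
0,3,0,3,2,2
2,3,0,2,3,3
k=10  0,3,3,3,3,1
3,3,3,0,3,2
1,1,3,3,1,3
2,3,1,0,1,2
0,3,0,3,2,2
2,3,0,2,3,3
k=11  2,1,2,2,2,2
0,2,3,0,1,3
2,3,1,1,3,3
2,3,2,1,1,2
0,3,0,3,2,2
2,3,0,2,3,3
k=12  2,1,2,2,3,2
0,2,3,0,1,3
2,3,1,1,3,3
2,3,2,1,1,2
0,3,0,3,2,2
2,3,0,2,3,3
k=13  2,1,2,3,0,3
0,2,3,0,2,3
2,3,1,1,3,3
2,3,2,1,1,2
0,3,0,3,2,2
2,3,0,2,3,3
k=14  2,1,2,3,1,3
0,2,3,0,2,3
2,3,1,1,3,3
2,3,2,1,1,2
0,3,0,3,2,2
2,3,0,2,3,3
k=15  2,1,2,3,2,3
0,2,3,0,2,3
2,3,1,1,3,3
2,3,2,1,1,2
0,3,0,3,2,2
2,3,0,2,3,3
k=16  2,1,2,3,3,3
0,2,3,0,2,3
2,3,1,1,3,3
2,3,2,1,1,2
0,3,0,3,2,2
2,3,0,2,3,3
k=17  2,1,3,0,3,1
0,2,3,2,1,2
2,3,1,2,1,1
2,3,2,1,2,3
0,3,0,3,2,2
2,3,0,2,3,3
k=18  2,1,3,1,0,2
0,2,3,2,2,2
2,3,1,2,1,1
2,3,2,1,2,3
0,3,0,3,2,2
2,3,0,2,3,3
k=19  2,1,3,1,1,2
0,2,3,2,2,2
2,3,1,2,1,1
2,3,2,1,2,3
0,3,0,3,2,2
2,3,0,2,3,3
k=20  2,1,3,1,2,2
0,2,3,2,2,2
2,3,1,2,1,1
2,3,2,1,2,3
0,3,0,3,2,2
2,3,0,2,3,3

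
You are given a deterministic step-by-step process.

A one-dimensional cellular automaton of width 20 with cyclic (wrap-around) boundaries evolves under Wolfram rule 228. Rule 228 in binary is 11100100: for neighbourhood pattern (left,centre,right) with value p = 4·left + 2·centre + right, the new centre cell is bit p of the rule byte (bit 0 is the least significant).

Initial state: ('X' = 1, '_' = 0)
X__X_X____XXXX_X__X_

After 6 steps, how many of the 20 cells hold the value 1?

3

t=0: X__X_X____XXXX_X__X_
t=1: X__XXX_____XXXXX__XX
t=2: X___XX______XXXX___X
t=3: X____X_______XXX____
t=4: X____X________XX____
t=5: X____X_________X____
t=6: X____X_________X____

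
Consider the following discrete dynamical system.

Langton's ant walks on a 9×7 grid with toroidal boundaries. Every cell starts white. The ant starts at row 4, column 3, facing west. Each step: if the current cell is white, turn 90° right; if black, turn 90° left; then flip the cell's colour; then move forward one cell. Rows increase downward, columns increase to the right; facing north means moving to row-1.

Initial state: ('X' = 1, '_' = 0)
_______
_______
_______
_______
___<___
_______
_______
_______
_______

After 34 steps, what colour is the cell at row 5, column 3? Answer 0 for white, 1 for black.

step 0: _______
_______
_______
_______
___<___
_______
_______
_______
_______
step 1: _______
_______
_______
___^___
___X___
_______
_______
_______
_______
step 2: _______
_______
_______
___X>__
___X___
_______
_______
_______
_______
step 3: _______
_______
_______
___XX__
___Xv__
_______
_______
_______
_______
step 4: _______
_______
_______
___XX__
___<X__
_______
_______
_______
_______
step 5: _______
_______
_______
___XX__
____X__
___v___
_______
_______
_______
step 6: _______
_______
_______
___XX__
____X__
__<X___
_______
_______
_______
step 7: _______
_______
_______
___XX__
__^_X__
__XX___
_______
_______
_______
step 8: _______
_______
_______
___XX__
__X>X__
__XX___
_______
_______
_______
step 9: _______
_______
_______
___XX__
__XXX__
__Xv___
_______
_______
_______
step 10: _______
_______
_______
___XX__
__XXX__
__X_>__
_______
_______
_______
step 11: _______
_______
_______
___XX__
__XXX__
__X_X__
____v__
_______
_______
step 12: _______
_______
_______
___XX__
__XXX__
__X_X__
___<X__
_______
_______
step 13: _______
_______
_______
___XX__
__XXX__
__X^X__
___XX__
_______
_______
step 14: _______
_______
_______
___XX__
__XXX__
__XX>__
___XX__
_______
_______
step 15: _______
_______
_______
___XX__
__XX^__
__XX___
___XX__
_______
_______
step 16: _______
_______
_______
___XX__
__X<___
__XX___
___XX__
_______
_______
step 17: _______
_______
_______
___XX__
__X____
__Xv___
___XX__
_______
_______
step 18: _______
_______
_______
___XX__
__X____
__X_>__
___XX__
_______
_______
step 19: _______
_______
_______
___XX__
__X____
__X_X__
___Xv__
_______
_______
step 20: _______
_______
_______
___XX__
__X____
__X_X__
___X_>_
_______
_______
step 21: _______
_______
_______
___XX__
__X____
__X_X__
___X_X_
_____v_
_______
step 22: _______
_______
_______
___XX__
__X____
__X_X__
___X_X_
____<X_
_______
step 23: _______
_______
_______
___XX__
__X____
__X_X__
___X^X_
____XX_
_______
step 24: _______
_______
_______
___XX__
__X____
__X_X__
___XX>_
____XX_
_______
step 25: _______
_______
_______
___XX__
__X____
__X_X^_
___XX__
____XX_
_______
step 26: _______
_______
_______
___XX__
__X____
__X_XX>
___XX__
____XX_
_______
step 27: _______
_______
_______
___XX__
__X____
__X_XXX
___XX_v
____XX_
_______
step 28: _______
_______
_______
___XX__
__X____
__X_XXX
___XX<X
____XX_
_______
step 29: _______
_______
_______
___XX__
__X____
__X_X^X
___XXXX
____XX_
_______
step 30: _______
_______
_______
___XX__
__X____
__X_<_X
___XXXX
____XX_
_______
step 31: _______
_______
_______
___XX__
__X____
__X___X
___XvXX
____XX_
_______
step 32: _______
_______
_______
___XX__
__X____
__X___X
___X_>X
____XX_
_______
step 33: _______
_______
_______
___XX__
__X____
__X__^X
___X__X
____XX_
_______
step 34: _______
_______
_______
___XX__
__X____
__X__X>
___X__X
____XX_
_______

0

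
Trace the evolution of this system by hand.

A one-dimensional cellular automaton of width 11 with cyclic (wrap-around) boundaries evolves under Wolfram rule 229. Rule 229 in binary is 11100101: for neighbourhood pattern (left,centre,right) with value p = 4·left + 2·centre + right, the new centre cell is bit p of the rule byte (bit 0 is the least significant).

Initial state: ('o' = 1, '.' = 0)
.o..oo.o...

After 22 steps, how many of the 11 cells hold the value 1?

7

step 0: .o..oo.o...
step 1: .o...ooo.oo
step 2: oo.o..ooo.o
step 3: oooo...ooo.
step 4: .ooo.o..ooo
step 5: o.oooo...oo
step 6: oo.ooo.o..o
step 7: ooo.oooo...
step 8: .ooo.ooo.o.
step 9: ..ooo.oooo.
step 10: o..ooo.ooo.
step 11: o...ooo.ooo
step 12: o.o..ooo.oo
step 13: ooo...ooo.o
step 14: ooo.o..ooo.
step 15: .oooo...ooo
step 16: o.ooo.o..oo
step 17: oo.oooo...o
step 18: ooo.ooo.o..
step 19: .ooo.oooo..
step 20: ..ooo.ooo.o
step 21: ...ooo.oooo
step 22: .o..ooo.ooo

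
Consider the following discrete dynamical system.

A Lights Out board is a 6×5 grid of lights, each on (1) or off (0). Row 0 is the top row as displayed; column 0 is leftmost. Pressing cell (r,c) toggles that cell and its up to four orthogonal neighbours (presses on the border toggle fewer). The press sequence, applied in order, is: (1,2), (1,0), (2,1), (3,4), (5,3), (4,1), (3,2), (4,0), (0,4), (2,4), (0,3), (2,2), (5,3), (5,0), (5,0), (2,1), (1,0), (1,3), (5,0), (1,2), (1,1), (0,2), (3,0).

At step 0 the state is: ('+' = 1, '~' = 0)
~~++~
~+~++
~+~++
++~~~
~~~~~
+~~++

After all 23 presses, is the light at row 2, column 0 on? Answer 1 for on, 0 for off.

0) ~~++~
~+~++
~+~++
++~~~
~~~~~
+~~++
1) ~~~+~
~~+~+
~++++
++~~~
~~~~~
+~~++
2) +~~+~
+++~+
+++++
++~~~
~~~~~
+~~++
3) +~~+~
+~+~+
~~~++
+~~~~
~~~~~
+~~++
4) +~~+~
+~+~+
~~~+~
+~~++
~~~~+
+~~++
5) +~~+~
+~+~+
~~~+~
+~~++
~~~++
+~+~~
6) +~~+~
+~+~+
~~~+~
++~++
+++++
+++~~
7) +~~+~
+~+~+
~~++~
+~+~+
++~++
+++~~
8) +~~+~
+~+~+
~~++~
~~+~+
~~~++
~++~~
9) +~~~+
+~+~~
~~++~
~~+~+
~~~++
~++~~
10) +~~~+
+~+~+
~~+~+
~~+~~
~~~++
~++~~
11) +~++~
+~+++
~~+~+
~~+~~
~~~++
~++~~
12) +~++~
+~~++
~+~++
~~~~~
~~~++
~++~~
13) +~++~
+~~++
~+~++
~~~~~
~~~~+
~+~++
14) +~++~
+~~++
~+~++
~~~~~
+~~~+
+~~++
15) +~++~
+~~++
~+~++
~~~~~
~~~~+
~+~++
16) +~++~
++~++
+~+++
~+~~~
~~~~+
~+~++
17) ~~++~
~~~++
~~+++
~+~~~
~~~~+
~+~++
18) ~~+~~
~~+~~
~~+~+
~+~~~
~~~~+
~+~++
19) ~~+~~
~~+~~
~~+~+
~+~~~
+~~~+
+~~++
20) ~~~~~
~+~+~
~~~~+
~+~~~
+~~~+
+~~++
21) ~+~~~
+~++~
~+~~+
~+~~~
+~~~+
+~~++
22) ~~++~
+~~+~
~+~~+
~+~~~
+~~~+
+~~++
23) ~~++~
+~~+~
++~~+
+~~~~
~~~~+
+~~++

1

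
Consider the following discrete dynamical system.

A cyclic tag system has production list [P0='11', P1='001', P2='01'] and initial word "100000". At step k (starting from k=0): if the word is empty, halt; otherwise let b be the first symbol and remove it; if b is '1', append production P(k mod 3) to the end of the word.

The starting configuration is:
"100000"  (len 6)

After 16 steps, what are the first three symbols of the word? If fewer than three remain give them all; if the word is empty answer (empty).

111

gen 0: "100000"  (len 6)
gen 1: "0000011"  (len 7)
gen 2: "000011"  (len 6)
gen 3: "00011"  (len 5)
gen 4: "0011"  (len 4)
gen 5: "011"  (len 3)
gen 6: "11"  (len 2)
gen 7: "111"  (len 3)
gen 8: "11001"  (len 5)
gen 9: "100101"  (len 6)
gen 10: "0010111"  (len 7)
gen 11: "010111"  (len 6)
gen 12: "10111"  (len 5)
gen 13: "011111"  (len 6)
gen 14: "11111"  (len 5)
gen 15: "111101"  (len 6)
gen 16: "1110111"  (len 7)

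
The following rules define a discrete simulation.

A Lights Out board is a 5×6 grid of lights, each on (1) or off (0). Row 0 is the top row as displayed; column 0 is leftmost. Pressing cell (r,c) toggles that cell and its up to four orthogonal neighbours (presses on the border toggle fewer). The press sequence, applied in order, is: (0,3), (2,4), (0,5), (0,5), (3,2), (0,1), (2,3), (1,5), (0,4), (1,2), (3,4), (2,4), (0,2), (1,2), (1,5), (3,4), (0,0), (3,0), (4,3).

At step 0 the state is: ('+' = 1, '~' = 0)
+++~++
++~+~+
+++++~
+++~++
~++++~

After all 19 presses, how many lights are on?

16

t=0: +++~++
++~+~+
+++++~
+++~++
~++++~
t=1: ++~+~+
++~~~+
+++++~
+++~++
~++++~
t=2: ++~+~+
++~~++
+++~~+
+++~~+
~++++~
t=3: ++~++~
++~~+~
+++~~+
+++~~+
~++++~
t=4: ++~+~+
++~~++
+++~~+
+++~~+
~++++~
t=5: ++~+~+
++~~++
++~~~+
+~~+~+
~+~++~
t=6: ~~++~+
+~~~++
++~~~+
+~~+~+
~+~++~
t=7: ~~++~+
+~~+++
++++++
+~~~~+
~+~++~
t=8: ~~++~~
+~~+~~
+++++~
+~~~~+
~+~++~
t=9: ~~+~++
+~~++~
+++++~
+~~~~+
~+~++~
t=10: ~~~~++
+++~+~
++~++~
+~~~~+
~+~++~
t=11: ~~~~++
+++~+~
++~+~~
+~~++~
~+~+~~
t=12: ~~~~++
+++~~~
++~~++
+~~+~~
~+~+~~
t=13: ~+++++
++~~~~
++~~++
+~~+~~
~+~+~~
t=14: ~+~+++
+~++~~
+++~++
+~~+~~
~+~+~~
t=15: ~+~++~
+~++++
+++~+~
+~~+~~
~+~+~~
t=16: ~+~++~
+~++++
+++~~~
+~~~++
~+~++~
t=17: +~~++~
~~++++
+++~~~
+~~~++
~+~++~
t=18: +~~++~
~~++++
~++~~~
~+~~++
++~++~
t=19: +~~++~
~~++++
~++~~~
~+~+++
+++~~~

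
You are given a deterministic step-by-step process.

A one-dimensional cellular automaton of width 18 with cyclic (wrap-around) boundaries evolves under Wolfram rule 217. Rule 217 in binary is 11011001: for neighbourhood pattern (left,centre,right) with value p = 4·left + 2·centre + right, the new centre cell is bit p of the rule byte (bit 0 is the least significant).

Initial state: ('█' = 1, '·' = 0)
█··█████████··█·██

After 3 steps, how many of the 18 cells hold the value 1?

16

k=0  █··█████████··█·██
k=1  ██·██████████···██
k=2  ██·████████████·██
k=3  ██·████████████·██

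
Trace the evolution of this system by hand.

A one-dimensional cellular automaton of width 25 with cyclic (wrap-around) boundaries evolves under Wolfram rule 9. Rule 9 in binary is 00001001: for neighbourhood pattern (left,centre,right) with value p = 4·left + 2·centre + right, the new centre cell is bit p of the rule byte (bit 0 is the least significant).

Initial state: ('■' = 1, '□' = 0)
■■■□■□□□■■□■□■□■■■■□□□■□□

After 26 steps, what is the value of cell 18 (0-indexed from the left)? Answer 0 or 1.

k=0  ■■■□■□□□■■□■□■□■■■■□□□■□□
k=1  ■□□□□□■□■□□□□□□■□□□□■□□□□
k=2  □□■■■□□□□□■■■■□□□■■□□□■■□
k=3  ■□■□□□■■■□■□□□□■□■□□■□■□□
k=4  □□□□■□■□□□□□■■□□□□□□□□□□□
k=5  ■■■□□□□□■■■□■□□■■■■■■■■■■
k=6  □□□□■■■□■□□□□□□■□□□□□□□□□
k=7  ■■■□■□□□□□■■■■□□□■■■■■■■■
k=8  □□□□□□■■■□■□□□□■□■□□□□□□□
k=9  ■■■■■□■□□□□□■■□□□□□■■■■■■
k=10  □□□□□□□□■■■□■□□■■■□■□□□□□
k=11  ■■■■■■■□■□□□□□□■□□□□□■■■■
k=12  □□□□□□□□□□■■■■□□□■■■□■□□□
k=13  ■■■■■■■■■□■□□□□■□■□□□□□■■
k=14  □□□□□□□□□□□□■■□□□□□■■■□■□
k=15  ■■■■■■■■■■■□■□□■■■□■□□□□□
k=16  ■□□□□□□□□□□□□□□■□□□□□■■■□
k=17  □□■■■■■■■■■■■■□□□■■■□■□□□
k=18  ■□■□□□□□□□□□□□□■□■□□□□□■■
k=19  □□□□■■■■■■■■■■□□□□□■■■□■□
k=20  ■■■□■□□□□□□□□□□■■■□■□□□□□
k=21  ■□□□□□■■■■■■■■□■□□□□□■■■□
k=22  □□■■■□■□□□□□□□□□□■■■□■□□□
k=23  ■□■□□□□□■■■■■■■■□■□□□□□■■
k=24  □□□□■■■□■□□□□□□□□□□■■■□■□
k=25  ■■■□■□□□□□■■■■■■■■□■□□□□□
k=26  ■□□□□□■■■□■□□□□□□□□□□■■■□

0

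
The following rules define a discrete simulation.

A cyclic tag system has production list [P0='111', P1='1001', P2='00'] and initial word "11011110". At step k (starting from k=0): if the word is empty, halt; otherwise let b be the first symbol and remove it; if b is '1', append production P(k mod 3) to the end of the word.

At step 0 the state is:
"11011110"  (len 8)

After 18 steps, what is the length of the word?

31

k=0  "11011110"  (len 8)
k=1  "1011110111"  (len 10)
k=2  "0111101111001"  (len 13)
k=3  "111101111001"  (len 12)
k=4  "11101111001111"  (len 14)
k=5  "11011110011111001"  (len 17)
k=6  "101111001111100100"  (len 18)
k=7  "01111001111100100111"  (len 20)
k=8  "1111001111100100111"  (len 19)
k=9  "11100111110010011100"  (len 20)
k=10  "1100111110010011100111"  (len 22)
k=11  "1001111100100111001111001"  (len 25)
k=12  "00111110010011100111100100"  (len 26)
k=13  "0111110010011100111100100"  (len 25)
k=14  "111110010011100111100100"  (len 24)
k=15  "1111001001110011110010000"  (len 25)
k=16  "111001001110011110010000111"  (len 27)
k=17  "110010011100111100100001111001"  (len 30)
k=18  "1001001110011110010000111100100"  (len 31)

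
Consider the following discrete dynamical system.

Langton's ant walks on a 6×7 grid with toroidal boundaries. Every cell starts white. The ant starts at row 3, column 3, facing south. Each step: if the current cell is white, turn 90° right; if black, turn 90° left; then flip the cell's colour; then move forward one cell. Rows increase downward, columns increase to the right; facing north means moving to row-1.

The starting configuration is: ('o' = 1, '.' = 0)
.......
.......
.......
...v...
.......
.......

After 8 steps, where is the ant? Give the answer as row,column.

3,3

0) .......
.......
.......
...v...
.......
.......
1) .......
.......
.......
..<o...
.......
.......
2) .......
.......
..^....
..oo...
.......
.......
3) .......
.......
..o>...
..oo...
.......
.......
4) .......
.......
..oo...
..ov...
.......
.......
5) .......
.......
..oo...
..o.>..
.......
.......
6) .......
.......
..oo...
..o.o..
....v..
.......
7) .......
.......
..oo...
..o.o..
...<o..
.......
8) .......
.......
..oo...
..o^o..
...oo..
.......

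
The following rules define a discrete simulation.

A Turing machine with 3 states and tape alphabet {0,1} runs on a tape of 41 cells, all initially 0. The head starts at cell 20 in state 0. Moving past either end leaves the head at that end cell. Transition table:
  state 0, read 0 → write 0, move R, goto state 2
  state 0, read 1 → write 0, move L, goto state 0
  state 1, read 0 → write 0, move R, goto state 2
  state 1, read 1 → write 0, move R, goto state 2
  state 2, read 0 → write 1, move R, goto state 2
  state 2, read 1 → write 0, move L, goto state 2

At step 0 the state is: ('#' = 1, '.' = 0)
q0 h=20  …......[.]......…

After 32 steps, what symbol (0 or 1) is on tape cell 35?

0

step 0: q0 h=20  …......[.]......…
step 1: q2 h=21  …......[.]......…
step 2: q2 h=22  ….....#[.]......…
step 3: q2 h=23  …....##[.]......…
step 4: q2 h=24  …...###[.]......…
step 5: q2 h=25  …..####[.]......…
step 6: q2 h=26  ….#####[.]......…
step 7: q2 h=27  …######[.]......…
step 8: q2 h=28  …######[.]......…
step 9: q2 h=29  …######[.]......…
step 10: q2 h=30  …######[.]......…
step 11: q2 h=31  …######[.]......…
step 12: q2 h=32  …######[.]......…
step 13: q2 h=33  …######[.]......…
step 14: q2 h=34  …######[.]......|
step 15: q2 h=35  …######[.].....|
step 16: q2 h=36  …######[.]....|
step 17: q2 h=37  …######[.]...|
step 18: q2 h=38  …######[.]..|
step 19: q2 h=39  …######[.].|
step 20: q2 h=40  …######[.]|
step 21: q2 h=40  …######[#]|
step 22: q2 h=39  …######[#].|
step 23: q2 h=38  …######[#]..|
step 24: q2 h=37  …######[#]...|
step 25: q2 h=36  …######[#]....|
step 26: q2 h=35  …######[#].....|
step 27: q2 h=34  …######[#]......|
step 28: q2 h=33  …######[#]......…
step 29: q2 h=32  …######[#]......…
step 30: q2 h=31  …######[#]......…
step 31: q2 h=30  …######[#]......…
step 32: q2 h=29  …######[#]......…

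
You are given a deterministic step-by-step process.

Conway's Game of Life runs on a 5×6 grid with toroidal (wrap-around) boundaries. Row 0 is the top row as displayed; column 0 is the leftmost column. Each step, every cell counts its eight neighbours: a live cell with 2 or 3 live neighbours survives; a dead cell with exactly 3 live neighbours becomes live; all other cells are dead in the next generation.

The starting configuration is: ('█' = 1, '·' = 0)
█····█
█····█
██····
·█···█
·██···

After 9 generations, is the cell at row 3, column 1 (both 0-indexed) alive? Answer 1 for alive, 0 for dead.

t=0: █····█
█····█
██····
·█···█
·██···
t=1: ·····█
······
·█····
······
·██··█
t=2: █·····
······
······
███···
█·····
t=3: ······
······
·█····
██····
█····█
t=4: ······
······
██····
·█···█
██···█
t=5: █·····
······
██····
··█··█
·█···█
t=6: █·····
██····
██····
··█··█
·█···█
t=7: ·····█
·····█
··█··█
··█··█
·█···█
t=8: ····██
█···██
█···██
·██·██
····██
t=9: ···█··
···█··
······
·█····
······

1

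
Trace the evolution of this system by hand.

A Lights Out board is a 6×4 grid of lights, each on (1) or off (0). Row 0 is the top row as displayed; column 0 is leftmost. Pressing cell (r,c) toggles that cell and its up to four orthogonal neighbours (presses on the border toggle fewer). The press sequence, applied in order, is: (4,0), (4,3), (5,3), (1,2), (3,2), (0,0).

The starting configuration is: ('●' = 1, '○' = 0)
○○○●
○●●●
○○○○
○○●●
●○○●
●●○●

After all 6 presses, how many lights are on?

13

step 0: ○○○●
○●●●
○○○○
○○●●
●○○●
●●○●
step 1: ○○○●
○●●●
○○○○
●○●●
○●○●
○●○●
step 2: ○○○●
○●●●
○○○○
●○●○
○●●○
○●○○
step 3: ○○○●
○●●●
○○○○
●○●○
○●●●
○●●●
step 4: ○○●●
○○○○
○○●○
●○●○
○●●●
○●●●
step 5: ○○●●
○○○○
○○○○
●●○●
○●○●
○●●●
step 6: ●●●●
●○○○
○○○○
●●○●
○●○●
○●●●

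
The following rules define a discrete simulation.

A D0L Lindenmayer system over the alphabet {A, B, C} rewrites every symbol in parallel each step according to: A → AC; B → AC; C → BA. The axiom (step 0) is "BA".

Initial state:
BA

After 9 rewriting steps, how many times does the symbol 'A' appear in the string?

512

0) BA
1) ACAC
2) ACBAACBA
3) ACBAACACACBAACAC
4) ACBAACACACBAACBAACBAACACACBAACBA
5) ACBAACACACBAACBAACBAACACACBAACACACBAACACACBAACBAACBAACACACBAACAC
6) ACBAACACACBAACBAACBAACACACBAACACACBAACACACBAACBAACBAACACAC…ACACBAACBAACBAACACACBAACACACBAACACACBAACBAACBAACACACBAACBA  (len 128)
7) ACBAACACACBAACBAACBAACACACBAACACACBAACACACBAACBAACBAACACAC…ACACBAACBAACBAACACACBAACACACBAACACACBAACBAACBAACACACBAACAC  (len 256)
8) ACBAACACACBAACBAACBAACACACBAACACACBAACACACBAACBAACBAACACAC…ACACBAACBAACBAACACACBAACACACBAACACACBAACBAACBAACACACBAACBA  (len 512)
9) ACBAACACACBAACBAACBAACACACBAACACACBAACACACBAACBAACBAACACAC…ACACBAACBAACBAACACACBAACACACBAACACACBAACBAACBAACACACBAACAC  (len 1024)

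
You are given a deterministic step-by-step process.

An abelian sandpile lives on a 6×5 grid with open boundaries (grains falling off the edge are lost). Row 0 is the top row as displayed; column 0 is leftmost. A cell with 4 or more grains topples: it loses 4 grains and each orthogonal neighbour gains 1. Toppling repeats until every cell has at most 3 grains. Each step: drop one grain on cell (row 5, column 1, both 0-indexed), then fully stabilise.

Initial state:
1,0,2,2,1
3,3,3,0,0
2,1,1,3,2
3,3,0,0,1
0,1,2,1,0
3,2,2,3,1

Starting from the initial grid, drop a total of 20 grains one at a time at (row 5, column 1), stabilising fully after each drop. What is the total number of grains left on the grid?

50

t=0: 1,0,2,2,1
3,3,3,0,0
2,1,1,3,2
3,3,0,0,1
0,1,2,1,0
3,2,2,3,1
t=1: 1,0,2,2,1
3,3,3,0,0
2,1,1,3,2
3,3,0,0,1
0,1,2,1,0
3,3,2,3,1
t=2: 1,0,2,2,1
3,3,3,0,0
2,1,1,3,2
3,3,0,0,1
1,2,2,1,0
0,1,3,3,1
t=3: 1,0,2,2,1
3,3,3,0,0
2,1,1,3,2
3,3,0,0,1
1,2,2,1,0
0,2,3,3,1
t=4: 1,0,2,2,1
3,3,3,0,0
2,1,1,3,2
3,3,0,0,1
1,2,2,1,0
0,3,3,3,1
t=5: 1,0,2,2,1
3,3,3,0,0
2,1,1,3,2
3,3,0,0,1
1,3,3,2,0
1,1,1,0,2
t=6: 1,0,2,2,1
3,3,3,0,0
2,1,1,3,2
3,3,0,0,1
1,3,3,2,0
1,2,1,0,2
t=7: 1,0,2,2,1
3,3,3,0,0
2,1,1,3,2
3,3,0,0,1
1,3,3,2,0
1,3,1,0,2
t=8: 1,0,2,2,1
3,3,3,0,0
3,2,1,3,2
0,1,2,0,1
3,2,0,3,0
2,1,3,0,2
t=9: 1,0,2,2,1
3,3,3,0,0
3,2,1,3,2
0,1,2,0,1
3,2,0,3,0
2,2,3,0,2
t=10: 1,0,2,2,1
3,3,3,0,0
3,2,1,3,2
0,1,2,0,1
3,2,0,3,0
2,3,3,0,2
t=11: 1,0,2,2,1
3,3,3,0,0
3,2,1,3,2
0,1,2,0,1
3,3,1,3,0
3,1,0,1,2
t=12: 1,0,2,2,1
3,3,3,0,0
3,2,1,3,2
0,1,2,0,1
3,3,1,3,0
3,2,0,1,2
t=13: 1,0,2,2,1
3,3,3,0,0
3,2,1,3,2
0,1,2,0,1
3,3,1,3,0
3,3,0,1,2
t=14: 1,0,2,2,1
3,3,3,0,0
3,2,1,3,2
1,2,2,0,1
1,1,2,3,0
1,2,1,1,2
t=15: 1,0,2,2,1
3,3,3,0,0
3,2,1,3,2
1,2,2,0,1
1,1,2,3,0
1,3,1,1,2
t=16: 1,0,2,2,1
3,3,3,0,0
3,2,1,3,2
1,2,2,0,1
1,2,2,3,0
2,0,2,1,2
t=17: 1,0,2,2,1
3,3,3,0,0
3,2,1,3,2
1,2,2,0,1
1,2,2,3,0
2,1,2,1,2
t=18: 1,0,2,2,1
3,3,3,0,0
3,2,1,3,2
1,2,2,0,1
1,2,2,3,0
2,2,2,1,2
t=19: 1,0,2,2,1
3,3,3,0,0
3,2,1,3,2
1,2,2,0,1
1,2,2,3,0
2,3,2,1,2
t=20: 1,0,2,2,1
3,3,3,0,0
3,2,1,3,2
1,2,2,0,1
1,3,2,3,0
3,0,3,1,2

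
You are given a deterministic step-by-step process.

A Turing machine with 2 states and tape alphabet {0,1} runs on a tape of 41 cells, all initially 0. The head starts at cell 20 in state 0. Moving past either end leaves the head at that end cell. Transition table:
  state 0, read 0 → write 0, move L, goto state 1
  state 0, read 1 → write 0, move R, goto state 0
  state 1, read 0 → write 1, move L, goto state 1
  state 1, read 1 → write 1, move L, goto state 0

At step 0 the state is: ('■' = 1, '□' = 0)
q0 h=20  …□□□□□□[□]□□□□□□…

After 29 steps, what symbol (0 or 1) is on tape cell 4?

0) q0 h=20  …□□□□□□[□]□□□□□□…
1) q1 h=19  …□□□□□□[□]□□□□□□…
2) q1 h=18  …□□□□□□[□]■□□□□□…
3) q1 h=17  …□□□□□□[□]■■□□□□…
4) q1 h=16  …□□□□□□[□]■■■□□□…
5) q1 h=15  …□□□□□□[□]■■■■□□…
6) q1 h=14  …□□□□□□[□]■■■■■□…
7) q1 h=13  …□□□□□□[□]■■■■■■…
8) q1 h=12  …□□□□□□[□]■■■■■■…
9) q1 h=11  …□□□□□□[□]■■■■■■…
10) q1 h=10  …□□□□□□[□]■■■■■■…
11) q1 h= 9  …□□□□□□[□]■■■■■■…
12) q1 h= 8  …□□□□□□[□]■■■■■■…
13) q1 h= 7  …□□□□□□[□]■■■■■■…
14) q1 h= 6  |□□□□□□[□]■■■■■■…
15) q1 h= 5  |□□□□□[□]■■■■■■…
16) q1 h= 4  |□□□□[□]■■■■■■…
17) q1 h= 3  |□□□[□]■■■■■■…
18) q1 h= 2  |□□[□]■■■■■■…
19) q1 h= 1  |□[□]■■■■■■…
20) q1 h= 0  |[□]■■■■■■…
21) q1 h= 0  |[■]■■■■■■…
22) q0 h= 0  |[■]■■■■■■…
23) q0 h= 1  |□[■]■■■■■■…
24) q0 h= 2  |□□[■]■■■■■■…
25) q0 h= 3  |□□□[■]■■■■■■…
26) q0 h= 4  |□□□□[■]■■■■■■…
27) q0 h= 5  |□□□□□[■]■■■■■■…
28) q0 h= 6  |□□□□□□[■]■■■■■■…
29) q0 h= 7  …□□□□□□[■]■■■■■■…

0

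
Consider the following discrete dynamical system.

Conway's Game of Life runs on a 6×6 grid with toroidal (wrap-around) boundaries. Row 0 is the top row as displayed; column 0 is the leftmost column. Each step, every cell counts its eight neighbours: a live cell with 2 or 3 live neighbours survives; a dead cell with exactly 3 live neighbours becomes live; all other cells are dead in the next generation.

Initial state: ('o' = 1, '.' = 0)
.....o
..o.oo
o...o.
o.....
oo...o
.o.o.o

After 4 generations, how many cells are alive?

8

k=0  .....o
..o.oo
o...o.
o.....
oo...o
.o.o.o
k=1  ..oo.o
o..oo.
oo.oo.
......
.oo.oo
.oo..o
k=2  .....o
o.....
ooooo.
......
.ooooo
.....o
k=3  o....o
o.ooo.
oooo.o
......
o.oooo
..oo.o
k=4  o.....
......
o....o
......
ooo..o
..o...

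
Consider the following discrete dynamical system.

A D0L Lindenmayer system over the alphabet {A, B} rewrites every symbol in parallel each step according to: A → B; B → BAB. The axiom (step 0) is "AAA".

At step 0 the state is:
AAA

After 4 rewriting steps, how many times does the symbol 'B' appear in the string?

36

gen 0: AAA
gen 1: BBB
gen 2: BABBABBAB
gen 3: BABBBABBABBBABBABBBAB
gen 4: BABBBABBABBABBBABBABBBABBABBABBBABBABBBABBABBABBBAB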